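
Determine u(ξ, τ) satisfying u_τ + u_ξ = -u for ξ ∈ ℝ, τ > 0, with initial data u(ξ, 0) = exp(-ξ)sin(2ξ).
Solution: Substitute u = exp(-ξ)w, i.e. w = exp(ξ)u.
By the product rule, u_ξ = exp(-ξ)(w_ξ - w), u_τ = exp(-ξ)w_τ.
Substituting into the PDE and dividing by exp(-ξ): w_τ + (w_ξ - w) = -w.
The lower-order terms cancel, leaving the standard advection equation w_τ + w_ξ = 0.
Initial data for w: w(ξ,0) = exp(ξ)u(ξ,0) = sin(2ξ).
Solve for w:
  By method of characteristics (waves move right with speed 1):
  Along characteristics ξ - τ = const, w is constant, so w(ξ,τ) = f(ξ - τ) with f = w(·, 0).
Hence w(ξ,τ) = sin(2ξ - 2τ).
Transform back: u(ξ,τ) = exp(-ξ)w(ξ,τ).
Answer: u(ξ, τ) = exp(-ξ)sin(2ξ - 2τ)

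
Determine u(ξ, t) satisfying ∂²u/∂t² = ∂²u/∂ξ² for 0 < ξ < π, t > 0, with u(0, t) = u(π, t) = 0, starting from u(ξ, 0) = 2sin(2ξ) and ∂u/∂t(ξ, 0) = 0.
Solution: Using separation of variables u = X(ξ)T(t):
Eigenfunctions: sin(nξ), n = 1, 2, 3, ...
General solution: u(ξ, t) = Σ [A_n cos(n t) + B_n sin(n t)] sin(nξ)
From u(ξ,0) = 2sin(2ξ): A_2=2. From u_t(ξ,0) = 0: all B_n = 0.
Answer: u(ξ, t) = 2sin(2ξ)cos(2t)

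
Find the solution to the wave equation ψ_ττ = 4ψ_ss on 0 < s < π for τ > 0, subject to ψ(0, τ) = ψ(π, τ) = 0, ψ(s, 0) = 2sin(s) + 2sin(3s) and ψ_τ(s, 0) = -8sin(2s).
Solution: Separating variables: ψ = Σ [A_n cos(ω_n τ) + B_n sin(ω_n τ)] sin(ns), ω_n = 2n. From ICs (B_n = velocity coefficient / ω_n): A_1=2, A_3=2, B_2=-2.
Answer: ψ(s, τ) = 2sin(s)cos(2τ) - 2sin(2s)sin(4τ) + 2sin(3s)cos(6τ)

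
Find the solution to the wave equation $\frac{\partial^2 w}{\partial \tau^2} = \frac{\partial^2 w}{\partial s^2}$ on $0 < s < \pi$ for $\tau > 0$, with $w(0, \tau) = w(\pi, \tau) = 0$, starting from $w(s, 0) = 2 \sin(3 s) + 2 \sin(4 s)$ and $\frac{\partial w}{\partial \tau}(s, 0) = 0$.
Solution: Separating variables: $w = \sum [A_n \cos(\omega_n \tau) + B_n \sin(\omega_n \tau)] \sin(ns)$, $\omega_n = n$. From ICs: $A_3=2, A_4=2$.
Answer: $w(s, \tau) = 2 \sin(3 s) \cos(3 \tau) + 2 \sin(4 s) \cos(4 \tau)$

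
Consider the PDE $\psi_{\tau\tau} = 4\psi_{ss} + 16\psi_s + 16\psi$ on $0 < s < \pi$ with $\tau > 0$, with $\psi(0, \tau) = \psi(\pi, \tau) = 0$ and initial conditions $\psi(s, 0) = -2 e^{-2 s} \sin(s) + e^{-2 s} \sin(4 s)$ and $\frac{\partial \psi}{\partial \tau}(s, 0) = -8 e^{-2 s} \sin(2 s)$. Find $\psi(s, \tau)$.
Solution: Substitute $\psi = e^{-2s}u$, i.e. $u = e^{2s}\psi$.
By the product rule, $\psi_s = e^{-2s}(u_s - 2u)$, $\psi_{ss} = e^{-2s}(u_{ss} - 4u_s + 4u)$, $\psi_{\tau\tau} = e^{-2s}u_{\tau\tau}$.
Substituting into the PDE and dividing by $e^{-2s}$: $u_{\tau\tau} = 4(u_{ss} - 4u_s + 4u) + 16(u_s - 2u) + 16u$.
The lower-order terms cancel, leaving the standard wave equation $u_{\tau\tau} = 4u_{ss}$.
Initial data for $u$: $u(s,0) = e^{2s}\psi(s,0) = -2 \sin(s) + \sin(4 s)$; $u_{\tau}(s,0) = e^{2s}\psi_{\tau}(s,0) = -8 \sin(2 s)$. The boundary conditions carry over: $u(0,\tau) = u(\pi,\tau) = 0$.
Solve for $u$:
  Using separation of variables $u = X(s)T(\tau)$:
  Eigenfunctions: $\sin(ns)$, $n = 1, 2, 3, \ldots$
  General solution: $u(s, \tau) = \sum [A_n \cos(2n \tau) + B_n \sin(2n \tau)] \sin(ns)$
  From $u(s,0) = -2 \sin(s) + \sin(4 s)$: $A_1=-2, A_4=1$. From $u_{\tau}(s,0) = -8 \sin(2 s)$, using $u_{\tau}(s,0) = \sum \omega_n B_n \sin(ns)$ with $\omega_n = 2n$: $B_2 = (-8)/4 = -2$.
Hence $u(s,\tau) = -2 \sin(s) \cos(2 \tau) - 2 \sin(2 s) \sin(4 \tau) + \sin(4 s) \cos(8 \tau)$.
Transform back: $\psi(s,\tau) = e^{-2s}u(s,\tau)$.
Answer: $\psi(s, \tau) = -2 e^{-2 s} \sin(4 \tau) \sin(2 s) - 2 e^{-2 s} \sin(s) \cos(2 \tau) + e^{-2 s} \sin(4 s) \cos(8 \tau)$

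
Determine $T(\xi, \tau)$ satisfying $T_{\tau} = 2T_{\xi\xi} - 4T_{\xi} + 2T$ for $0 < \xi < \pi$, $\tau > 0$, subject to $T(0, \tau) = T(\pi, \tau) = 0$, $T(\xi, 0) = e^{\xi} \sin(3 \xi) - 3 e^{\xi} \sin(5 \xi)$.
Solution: Substitute $T = e^{\xi}u$, i.e. $u = e^{-\xi}T$.
By the product rule, $T_{\xi} = e^{\xi}(u_{\xi} + u)$, $T_{\xi\xi} = e^{\xi}(u_{\xi\xi} + 2u_{\xi} + u)$, $T_{\tau} = e^{\xi}u_{\tau}$.
Substituting into the PDE and dividing by $e^{\xi}$: $u_{\tau} = 2(u_{\xi\xi} + 2u_{\xi} + u) - 4(u_{\xi} + u) + 2u$.
The lower-order terms cancel, leaving the standard heat equation $u_{\tau} = 2u_{\xi\xi}$.
Initial data for $u$: $u(\xi,0) = e^{-\xi}T(\xi,0) = \sin(3 \xi) - 3 \sin(5 \xi)$. The boundary conditions carry over: $u(0,\tau) = u(\pi,\tau) = 0$.
Solve for $u$:
  Using separation of variables $u = X(\xi)G(\tau)$:
  Eigenfunctions: $\sin(n\xi)$, $n = 1, 2, 3, \ldots$
  General solution: $u(\xi, \tau) = \sum c_n \sin(n\xi) e^{-2n^2 \tau}$
  Matching $u(\xi,0) = \sin(3 \xi) - 3 \sin(5 \xi)$ term by term: $c_3=1, c_5=-3$.
Hence $u(\xi,\tau) = e^{-18 \tau} \sin(3 \xi) - 3 e^{-50 \tau} \sin(5 \xi)$.
Transform back: $T(\xi,\tau) = e^{\xi}u(\xi,\tau)$.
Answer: $T(\xi, \tau) = e^{-18 \tau} e^{\xi} \sin(3 \xi) - 3 e^{-50 \tau} e^{\xi} \sin(5 \xi)$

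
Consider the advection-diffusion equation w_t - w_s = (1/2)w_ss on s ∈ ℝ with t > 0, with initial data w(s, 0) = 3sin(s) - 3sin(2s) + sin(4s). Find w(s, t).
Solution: Moving frame: η = s + t, σ = t, w = u(η,σ), so w_t = u_σ + u_η and w_ss = u_ηη.
Hence w_t - w_s = u_σ and the PDE becomes the heat equation u_σ = (1/2)u_ηη on η ∈ ℝ.
Initial data: u(η,0) = w(η,0) = 3sin(η) - 3sin(2η) + sin(4η). Each mode sin(nη) decays as exp(-n²σ/2) on ℝ, so u(η,σ) = Σ c_n exp(-n²σ/2) sin(nη) with c_1=3, c_2=-3, c_4=1: u(η,σ) = -3exp(-2σ)sin(2η) + exp(-8σ)sin(4η) + 3exp(-σ/2)sin(η).
Substituting back: w(s,t) = u(s + t, t).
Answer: w(s, t) = -3exp(-2t)sin(2s + 2t) + exp(-8t)sin(4s + 4t) + 3exp(-t/2)sin(s + t)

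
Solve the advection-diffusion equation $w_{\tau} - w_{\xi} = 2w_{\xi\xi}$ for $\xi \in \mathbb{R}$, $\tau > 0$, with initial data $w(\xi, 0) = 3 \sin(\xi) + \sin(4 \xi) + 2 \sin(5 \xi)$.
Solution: Moving frame: $\eta = \xi + \tau$, $\sigma = \tau$, $w = u(\eta,\sigma)$, so $w_{\tau} = u_{\sigma} + u_{\eta}$ and $w_{\xi\xi} = u_{\eta\eta}$.
Hence $w_{\tau} - w_{\xi} = u_{\sigma}$ and the PDE becomes the heat equation $u_{\sigma} = 2u_{\eta\eta}$ on $\eta \in \mathbb{R}$.
Initial data: $u(\eta,0) = w(\eta,0) = 3 \sin(\eta) + \sin(4 \eta) + 2 \sin(5 \eta)$. Each mode $\sin(n\eta)$ decays as $e^{-2n^2\sigma}$ on $\mathbb{R}$, so $u(\eta,\sigma) = \sum c_n e^{-2n^2\sigma} \sin(n\eta)$ with $c_1=3, c_4=1, c_5=2$: $u(\eta,\sigma) = 3 e^{-2 \sigma} \sin(\eta) + e^{-32 \sigma} \sin(4 \eta) + 2 e^{-50 \sigma} \sin(5 \eta)$.
Substituting back: $w(\xi,\tau) = u(\xi + \tau, \tau)$.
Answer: $w(\xi, \tau) = 3 e^{-2 \tau} \sin(\tau + \xi) + e^{-32 \tau} \sin(4 \tau + 4 \xi) + 2 e^{-50 \tau} \sin(5 \tau + 5 \xi)$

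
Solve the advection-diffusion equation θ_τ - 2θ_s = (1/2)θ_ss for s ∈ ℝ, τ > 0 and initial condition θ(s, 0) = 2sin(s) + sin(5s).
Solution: Moving frame: η = s + 2τ, σ = τ, θ = u(η,σ), so θ_τ = u_σ + 2u_η and θ_ss = u_ηη.
Hence θ_τ - 2θ_s = u_σ and the PDE becomes the heat equation u_σ = (1/2)u_ηη on η ∈ ℝ.
Initial data: u(η,0) = θ(η,0) = 2sin(η) + sin(5η). Each mode sin(nη) decays as exp(-n²σ/2) on ℝ, so u(η,σ) = Σ c_n exp(-n²σ/2) sin(nη) with c_1=2, c_5=1: u(η,σ) = 2exp(-σ/2)sin(η) + exp(-25σ/2)sin(5η).
Substituting back: θ(s,τ) = u(s + 2τ, τ).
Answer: θ(s, τ) = 2exp(-τ/2)sin(s + 2τ) + exp(-25τ/2)sin(5s + 10τ)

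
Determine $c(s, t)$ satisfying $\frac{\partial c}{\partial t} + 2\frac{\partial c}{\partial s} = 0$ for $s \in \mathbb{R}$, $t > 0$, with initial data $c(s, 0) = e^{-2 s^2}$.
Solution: By method of characteristics (waves move right with speed 2):
Along characteristics $s - 2t =$ const, $c$ is constant, so $c(s,t) = f(s - 2t)$ with $f = c( \cdot , 0)$.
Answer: $c(s, t) = e^{-2 (s - 2 t)^2}$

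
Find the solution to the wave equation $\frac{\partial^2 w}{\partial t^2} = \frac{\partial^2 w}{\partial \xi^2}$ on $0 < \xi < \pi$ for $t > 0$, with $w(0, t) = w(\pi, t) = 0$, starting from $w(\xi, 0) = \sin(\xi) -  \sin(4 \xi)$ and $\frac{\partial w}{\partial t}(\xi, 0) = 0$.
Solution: Separating variables: $w = \sum [A_n \cos(\omega_n t) + B_n \sin(\omega_n t)] \sin(n\xi)$, $\omega_n = n$. From ICs: $A_1=1, A_4=-1$.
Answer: $w(\xi, t) = \sin(\xi) \cos(t) -  \sin(4 \xi) \cos(4 t)$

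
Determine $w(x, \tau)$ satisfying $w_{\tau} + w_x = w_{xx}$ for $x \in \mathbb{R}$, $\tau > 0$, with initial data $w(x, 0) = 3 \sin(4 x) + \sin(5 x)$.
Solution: Moving frame: $\eta = x - \tau$, $\sigma = \tau$, $w = u(\eta,\sigma)$, so $w_{\tau} = u_{\sigma} - u_{\eta}$ and $w_{xx} = u_{\eta\eta}$.
Hence $w_{\tau} + w_x = u_{\sigma}$ and the PDE becomes the heat equation $u_{\sigma} = u_{\eta\eta}$ on $\eta \in \mathbb{R}$.
Initial data: $u(\eta,0) = w(\eta,0) = 3 \sin(4 \eta) + \sin(5 \eta)$. Each mode $\sin(n\eta)$ decays as $e^{-n^2\sigma}$ on $\mathbb{R}$, so $u(\eta,\sigma) = \sum c_n e^{-n^2\sigma} \sin(n\eta)$ with $c_4=3, c_5=1$: $u(\eta,\sigma) = 3 e^{-16 \sigma} \sin(4 \eta) + e^{-25 \sigma} \sin(5 \eta)$.
Substituting back: $w(x,\tau) = u(x - \tau, \tau)$.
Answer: $w(x, \tau) = -3 e^{-16 \tau} \sin(4 \tau - 4 x) -  e^{-25 \tau} \sin(5 \tau - 5 x)$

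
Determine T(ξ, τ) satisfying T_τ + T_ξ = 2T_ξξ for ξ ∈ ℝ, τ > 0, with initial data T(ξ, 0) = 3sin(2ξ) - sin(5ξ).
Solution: Moving frame: η = ξ - τ, σ = τ, T = u(η,σ), so T_τ = u_σ - u_η and T_ξξ = u_ηη.
Hence T_τ + T_ξ = u_σ and the PDE becomes the heat equation u_σ = 2u_ηη on η ∈ ℝ.
Initial data: u(η,0) = T(η,0) = 3sin(2η) - sin(5η). Each mode sin(nη) decays as exp(-2n²σ) on ℝ, so u(η,σ) = Σ c_n exp(-2n²σ) sin(nη) with c_2=3, c_5=-1: u(η,σ) = 3exp(-8σ)sin(2η) - exp(-50σ)sin(5η).
Substituting back: T(ξ,τ) = u(ξ - τ, τ).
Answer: T(ξ, τ) = 3exp(-8τ)sin(2ξ - 2τ) - exp(-50τ)sin(5ξ - 5τ)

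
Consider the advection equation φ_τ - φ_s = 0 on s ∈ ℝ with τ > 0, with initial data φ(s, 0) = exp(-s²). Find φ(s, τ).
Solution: By characteristics (ds/dτ = -1), φ(s,τ) = f(s + τ) with f = φ(·, 0).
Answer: φ(s, τ) = exp(-(s + τ)²)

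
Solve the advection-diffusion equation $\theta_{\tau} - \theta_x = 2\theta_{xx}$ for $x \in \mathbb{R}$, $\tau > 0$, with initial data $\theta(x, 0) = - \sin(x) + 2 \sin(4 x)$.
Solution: Moving frame: $\eta = x + \tau$, $\sigma = \tau$, $\theta = u(\eta,\sigma)$, so $\theta_{\tau} = u_{\sigma} + u_{\eta}$ and $\theta_{xx} = u_{\eta\eta}$.
Hence $\theta_{\tau} - \theta_x = u_{\sigma}$ and the PDE becomes the heat equation $u_{\sigma} = 2u_{\eta\eta}$ on $\eta \in \mathbb{R}$.
Initial data: $u(\eta,0) = \theta(\eta,0) = - \sin(\eta) + 2 \sin(4 \eta)$. Each mode $\sin(n\eta)$ decays as $e^{-2n^2\sigma}$ on $\mathbb{R}$, so $u(\eta,\sigma) = \sum c_n e^{-2n^2\sigma} \sin(n\eta)$ with $c_1=-1, c_4=2$: $u(\eta,\sigma) = - e^{-2 \sigma} \sin(\eta) + 2 e^{-32 \sigma} \sin(4 \eta)$.
Substituting back: $\theta(x,\tau) = u(x + \tau, \tau)$.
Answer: $\theta(x, \tau) = - e^{-2 \tau} \sin(\tau + x) + 2 e^{-32 \tau} \sin(4 \tau + 4 x)$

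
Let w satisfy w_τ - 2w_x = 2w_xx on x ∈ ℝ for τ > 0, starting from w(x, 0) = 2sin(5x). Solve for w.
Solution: Moving frame: η = x + 2τ, σ = τ, w = u(η,σ), so w_τ = u_σ + 2u_η and w_xx = u_ηη.
Hence w_τ - 2w_x = u_σ and the PDE becomes the heat equation u_σ = 2u_ηη on η ∈ ℝ.
Initial data: u(η,0) = w(η,0) = 2sin(5η). Each mode sin(nη) decays as exp(-2n²σ) on ℝ, so u(η,σ) = Σ c_n exp(-2n²σ) sin(nη) with c_5=2: u(η,σ) = 2exp(-50σ)sin(5η).
Substituting back: w(x,τ) = u(x + 2τ, τ).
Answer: w(x, τ) = 2exp(-50τ)sin(5x + 10τ)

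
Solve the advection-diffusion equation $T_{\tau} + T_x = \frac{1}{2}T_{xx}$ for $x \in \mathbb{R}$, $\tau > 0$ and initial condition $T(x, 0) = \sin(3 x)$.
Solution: Moving frame: $\eta = x - \tau$, $\sigma = \tau$, $T = u(\eta,\sigma)$, so $T_{\tau} = u_{\sigma} - u_{\eta}$ and $T_{xx} = u_{\eta\eta}$.
Hence $T_{\tau} + T_x = u_{\sigma}$ and the PDE becomes the heat equation $u_{\sigma} = \frac{1}{2}u_{\eta\eta}$ on $\eta \in \mathbb{R}$.
Initial data: $u(\eta,0) = T(\eta,0) = \sin(3 \eta)$. Each mode $\sin(n\eta)$ decays as $e^{-n^2\sigma/2}$ on $\mathbb{R}$, so $u(\eta,\sigma) = \sum c_n e^{-n^2\sigma/2} \sin(n\eta)$ with $c_3=1$: $u(\eta,\sigma) = e^{-9 \sigma/2} \sin(3 \eta)$.
Substituting back: $T(x,\tau) = u(x - \tau, \tau)$.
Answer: $T(x, \tau) = - e^{-9 \tau/2} \sin(3 \tau - 3 x)$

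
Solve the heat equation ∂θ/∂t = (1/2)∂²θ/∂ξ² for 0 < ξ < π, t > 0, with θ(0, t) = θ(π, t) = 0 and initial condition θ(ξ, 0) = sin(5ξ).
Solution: Using separation of variables θ = X(ξ)G(t):
Eigenfunctions: sin(nξ), n = 1, 2, 3, ...
General solution: θ(ξ, t) = Σ c_n sin(nξ) exp(-n² t/2)
Matching θ(ξ,0) = sin(5ξ) term by term: c_5=1.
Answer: θ(ξ, t) = exp(-25t/2)sin(5ξ)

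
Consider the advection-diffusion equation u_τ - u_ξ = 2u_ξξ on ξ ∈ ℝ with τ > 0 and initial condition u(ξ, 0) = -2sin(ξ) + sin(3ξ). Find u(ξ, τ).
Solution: Change to a moving frame: let η = ξ + τ, σ = τ and write u(ξ,τ) = w(η,σ).
By the chain rule u_τ = w_σ + w_η, u_ξ = w_η, u_ξξ = w_ηη.
Then u_τ - u_ξ = w_σ: the advection term cancels and the PDE becomes the heat equation w_σ = 2w_ηη on η ∈ ℝ.
Initial data: w(η,0) = u(η,0) = -2sin(η) + sin(3η).
On η ∈ ℝ each mode satisfies (sin(nη))″ = -n² sin(nη), so exp(-2n²σ) sin(nη) solves the heat equation; by superposition w(η,σ) = Σ c_n exp(-2n²σ) sin(nη).
Reading off the coefficients: c_1=-2, c_3=1, so w(η,σ) = -2exp(-2σ)sin(η) + exp(-18σ)sin(3η).
Substituting back η = ξ + τ, σ = τ: u(ξ,τ) = w(ξ + τ, τ).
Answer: u(ξ, τ) = -2exp(-2τ)sin(ξ + τ) + exp(-18τ)sin(3ξ + 3τ)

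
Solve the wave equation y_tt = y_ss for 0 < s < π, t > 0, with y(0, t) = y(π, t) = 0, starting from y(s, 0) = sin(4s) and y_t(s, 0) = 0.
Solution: Using separation of variables y = X(s)T(t):
Eigenfunctions: sin(ns), n = 1, 2, 3, ...
General solution: y(s, t) = Σ [A_n cos(n t) + B_n sin(n t)] sin(ns)
From y(s,0) = sin(4s): A_4=1. From y_t(s,0) = 0: all B_n = 0.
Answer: y(s, t) = sin(4s)cos(4t)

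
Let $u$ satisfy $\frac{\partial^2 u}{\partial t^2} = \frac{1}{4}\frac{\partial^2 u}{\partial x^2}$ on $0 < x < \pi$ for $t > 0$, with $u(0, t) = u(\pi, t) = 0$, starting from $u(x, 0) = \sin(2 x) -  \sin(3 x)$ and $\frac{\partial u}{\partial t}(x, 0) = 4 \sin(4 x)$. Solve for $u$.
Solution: Using separation of variables $u = X(x)T(t)$:
Eigenfunctions: $\sin(nx)$, $n = 1, 2, 3, \ldots$
General solution: $u(x, t) = \sum [A_n \cos(n t/2) + B_n \sin(n t/2)] \sin(nx)$
From $u(x,0) = \sin(2 x) - \sin(3 x)$: $A_2=1, A_3=-1$. From $u_t(x,0) = 4 \sin(4 x)$, using $u_t(x,0) = \sum \omega_n B_n \sin(nx)$ with $\omega_n = n/2$: $B_4 = 4/2 = 2$.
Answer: $u(x, t) = 2 \sin(2 t) \sin(4 x) + \sin(2 x) \cos(t) -  \sin(3 x) \cos(3 t/2)$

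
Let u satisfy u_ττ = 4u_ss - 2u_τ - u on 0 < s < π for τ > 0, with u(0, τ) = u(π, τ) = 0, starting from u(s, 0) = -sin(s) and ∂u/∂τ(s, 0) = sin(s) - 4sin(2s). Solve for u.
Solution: Substitute u = exp(-τ)w.
Then u_τ = exp(-τ)(w_τ - w), u_ττ = exp(-τ)(w_ττ - 2w_τ + w), u_ss = exp(-τ)w_ss; substituting and dividing by exp(-τ), the lower-order terms cancel: w_ττ = 4w_ss (standard wave equation).
Data for w: w(s,0) = u(s,0) = -sin(s); w_τ(s,0) = u_τ(s,0) + u(s,0) = -4sin(2s). The boundary conditions carry over: w(0,τ) = w(π,τ) = 0.
Separating variables: w = Σ [A_n cos(ω_n τ) + B_n sin(ω_n τ)] sin(ns), ω_n = 2n. From ICs (B_n = velocity coefficient / ω_n): A_1=-1, B_2=-1.
So w(s,τ) = -sin(s)cos(2τ) - sin(2s)sin(4τ), and u(s,τ) = exp(-τ)w(s,τ).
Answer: u(s, τ) = -exp(-τ)sin(s)cos(2τ) - exp(-τ)sin(2s)sin(4τ)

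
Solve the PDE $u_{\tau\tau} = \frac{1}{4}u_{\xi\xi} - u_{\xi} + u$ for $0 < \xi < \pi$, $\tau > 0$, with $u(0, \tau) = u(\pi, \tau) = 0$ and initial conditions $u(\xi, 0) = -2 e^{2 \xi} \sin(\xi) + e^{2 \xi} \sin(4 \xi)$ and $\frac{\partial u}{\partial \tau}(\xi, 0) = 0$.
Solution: Substitute $u = e^{2\xi}w$, i.e. $w = e^{-2\xi}u$.
By the product rule, $u_{\xi} = e^{2\xi}(w_{\xi} + 2w)$, $u_{\xi\xi} = e^{2\xi}(w_{\xi\xi} + 4w_{\xi} + 4w)$, $u_{\tau\tau} = e^{2\xi}w_{\tau\tau}$.
Substituting into the PDE and dividing by $e^{2\xi}$: $w_{\tau\tau} = \frac{1}{4}(w_{\xi\xi} + 4w_{\xi} + 4w) - (w_{\xi} + 2w) + w$.
The lower-order terms cancel, leaving the standard wave equation $w_{\tau\tau} = \frac{1}{4}w_{\xi\xi}$.
Initial data for $w$: $w(\xi,0) = e^{-2\xi}u(\xi,0) = -2 \sin(\xi) + \sin(4 \xi)$; $w_{\tau}(\xi,0) = e^{-2\xi}u_{\tau}(\xi,0) = 0$. The boundary conditions carry over: $w(0,\tau) = w(\pi,\tau) = 0$.
Solve for $w$:
  Using separation of variables $w = X(\xi)T(\tau)$:
  Eigenfunctions: $\sin(n\xi)$, $n = 1, 2, 3, \ldots$
  General solution: $w(\xi, \tau) = \sum [A_n \cos(n \tau/2) + B_n \sin(n \tau/2)] \sin(n\xi)$
  From $w(\xi,0) = -2 \sin(\xi) + \sin(4 \xi)$: $A_1=-2, A_4=1$. From $w_{\tau}(\xi,0) = 0$: all $B_n = 0$.
Hence $w(\xi,\tau) = -2 \sin(\xi) \cos(\tau/2) + \sin(4 \xi) \cos(2 \tau)$.
Transform back: $u(\xi,\tau) = e^{2\xi}w(\xi,\tau)$.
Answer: $u(\xi, \tau) = -2 e^{2 \xi} \sin(\xi) \cos(\tau/2) + e^{2 \xi} \sin(4 \xi) \cos(2 \tau)$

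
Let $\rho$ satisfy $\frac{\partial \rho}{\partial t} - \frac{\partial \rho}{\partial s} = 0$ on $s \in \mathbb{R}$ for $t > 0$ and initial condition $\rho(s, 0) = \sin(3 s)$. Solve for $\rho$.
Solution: By method of characteristics (waves move left with speed 1):
Along characteristics $s + t =$ const, $\rho$ is constant, so $\rho(s,t) = f(s + t)$ with $f = \rho( \cdot , 0)$.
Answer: $\rho(s, t) = \sin(3 s + 3 t)$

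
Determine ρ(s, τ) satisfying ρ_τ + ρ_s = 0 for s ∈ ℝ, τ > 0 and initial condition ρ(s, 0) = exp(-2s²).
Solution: By characteristics (ds/dτ = 1), ρ(s,τ) = f(s - τ) with f = ρ(·, 0).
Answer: ρ(s, τ) = exp(-2(s - τ)²)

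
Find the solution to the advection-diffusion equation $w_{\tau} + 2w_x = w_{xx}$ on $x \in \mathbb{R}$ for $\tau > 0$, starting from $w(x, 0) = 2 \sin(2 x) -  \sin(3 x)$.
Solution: Moving frame: $\eta = x - 2\tau$, $\sigma = \tau$, $w = u(\eta,\sigma)$, so $w_{\tau} = u_{\sigma} - 2u_{\eta}$ and $w_{xx} = u_{\eta\eta}$.
Hence $w_{\tau} + 2w_x = u_{\sigma}$ and the PDE becomes the heat equation $u_{\sigma} = u_{\eta\eta}$ on $\eta \in \mathbb{R}$.
Initial data: $u(\eta,0) = w(\eta,0) = 2 \sin(2 \eta) - \sin(3 \eta)$. Each mode $\sin(n\eta)$ decays as $e^{-n^2\sigma}$ on $\mathbb{R}$, so $u(\eta,\sigma) = \sum c_n e^{-n^2\sigma} \sin(n\eta)$ with $c_2=2, c_3=-1$: $u(\eta,\sigma) = 2 e^{-4 \sigma} \sin(2 \eta) - e^{-9 \sigma} \sin(3 \eta)$.
Substituting back: $w(x,\tau) = u(x - 2\tau, \tau)$.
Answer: $w(x, \tau) = -2 e^{-4 \tau} \sin(4 \tau - 2 x) + e^{-9 \tau} \sin(6 \tau - 3 x)$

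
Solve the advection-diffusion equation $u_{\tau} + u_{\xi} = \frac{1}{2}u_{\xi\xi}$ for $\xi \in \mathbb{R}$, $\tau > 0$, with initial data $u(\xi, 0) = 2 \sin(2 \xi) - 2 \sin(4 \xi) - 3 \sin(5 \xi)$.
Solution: Change to a moving frame: let $\eta = \xi - \tau$, $\sigma = \tau$ and write $u(\xi,\tau) = w(\eta,\sigma)$.
By the chain rule $u_{\tau} = w_{\sigma} - w_{\eta}$, $u_{\xi} = w_{\eta}$, $u_{\xi\xi} = w_{\eta\eta}$.
Then $u_{\tau} + u_{\xi} = w_{\sigma}$: the advection term cancels and the PDE becomes the heat equation $w_{\sigma} = \frac{1}{2}w_{\eta\eta}$ on $\eta \in \mathbb{R}$.
Initial data: $w(\eta,0) = u(\eta,0) = 2 \sin(2 \eta) - 2 \sin(4 \eta) - 3 \sin(5 \eta)$.
On $\eta \in \mathbb{R}$ each mode satisfies $(\sin(n\eta))'' = -n^2 \sin(n\eta)$, so $e^{-n^2\sigma/2} \sin(n\eta)$ solves the heat equation; by superposition $w(\eta,\sigma) = \sum c_n e^{-n^2\sigma/2} \sin(n\eta)$.
Reading off the coefficients: $c_2=2, c_4=-2, c_5=-3$, so $w(\eta,\sigma) = 2 e^{-2 \sigma} \sin(2 \eta) - 2 e^{-8 \sigma} \sin(4 \eta) - 3 e^{-25 \sigma/2} \sin(5 \eta)$.
Substituting back $\eta = \xi - \tau$, $\sigma = \tau$: $u(\xi,\tau) = w(\xi - \tau, \tau)$.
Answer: $u(\xi, \tau) = -2 e^{-2 \tau} \sin(2 \tau - 2 \xi) + 2 e^{-8 \tau} \sin(4 \tau - 4 \xi) + 3 e^{-25 \tau/2} \sin(5 \tau - 5 \xi)$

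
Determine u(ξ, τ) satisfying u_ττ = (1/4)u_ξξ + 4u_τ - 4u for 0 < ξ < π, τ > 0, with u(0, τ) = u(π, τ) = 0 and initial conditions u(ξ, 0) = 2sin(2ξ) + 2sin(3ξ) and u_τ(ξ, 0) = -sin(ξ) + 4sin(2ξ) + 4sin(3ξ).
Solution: Substitute u = exp(2τ)w.
Then u_τ = exp(2τ)(w_τ + 2w), u_ττ = exp(2τ)(w_ττ + 4w_τ + 4w), u_ξξ = exp(2τ)w_ξξ; substituting and dividing by exp(2τ), the lower-order terms cancel: w_ττ = (1/4)w_ξξ (standard wave equation).
Data for w: w(ξ,0) = u(ξ,0) = 2sin(2ξ) + 2sin(3ξ); w_τ(ξ,0) = u_τ(ξ,0) - 2u(ξ,0) = -sin(ξ). The boundary conditions carry over: w(0,τ) = w(π,τ) = 0.
Separating variables: w = Σ [A_n cos(ω_n τ) + B_n sin(ω_n τ)] sin(nξ), ω_n = n/2. From ICs (B_n = velocity coefficient / ω_n): A_2=2, A_3=2, B_1=-2.
So w(ξ,τ) = -2sin(ξ)sin(τ/2) + 2sin(2ξ)cos(τ) + 2sin(3ξ)cos(3τ/2), and u(ξ,τ) = exp(2τ)w(ξ,τ).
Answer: u(ξ, τ) = -2exp(2τ)sin(ξ)sin(τ/2) + 2exp(2τ)sin(2ξ)cos(τ) + 2exp(2τ)sin(3ξ)cos(3τ/2)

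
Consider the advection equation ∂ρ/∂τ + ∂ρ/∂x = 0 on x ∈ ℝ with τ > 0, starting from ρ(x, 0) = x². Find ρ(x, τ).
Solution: By characteristics (dx/dτ = 1), ρ(x,τ) = f(x - τ) with f = ρ(·, 0).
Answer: ρ(x, τ) = x² - 2xτ + τ²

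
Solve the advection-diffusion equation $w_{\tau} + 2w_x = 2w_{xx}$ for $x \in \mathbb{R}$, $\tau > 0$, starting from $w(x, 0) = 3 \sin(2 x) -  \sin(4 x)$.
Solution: Change to a moving frame: let $\eta = x - 2\tau$, $\sigma = \tau$ and write $w(x,\tau) = u(\eta,\sigma)$.
By the chain rule $w_{\tau} = u_{\sigma} - 2u_{\eta}$, $w_x = u_{\eta}$, $w_{xx} = u_{\eta\eta}$.
Then $w_{\tau} + 2w_x = u_{\sigma}$: the advection term cancels and the PDE becomes the heat equation $u_{\sigma} = 2u_{\eta\eta}$ on $\eta \in \mathbb{R}$.
Initial data: $u(\eta,0) = w(\eta,0) = 3 \sin(2 \eta) - \sin(4 \eta)$.
On $\eta \in \mathbb{R}$ each mode satisfies $(\sin(n\eta))'' = -n^2 \sin(n\eta)$, so $e^{-2n^2\sigma} \sin(n\eta)$ solves the heat equation; by superposition $u(\eta,\sigma) = \sum c_n e^{-2n^2\sigma} \sin(n\eta)$.
Reading off the coefficients: $c_2=3, c_4=-1$, so $u(\eta,\sigma) = 3 e^{-8 \sigma} \sin(2 \eta) - e^{-32 \sigma} \sin(4 \eta)$.
Substituting back $\eta = x - 2\tau$, $\sigma = \tau$: $w(x,\tau) = u(x - 2\tau, \tau)$.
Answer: $w(x, \tau) = -3 e^{-8 \tau} \sin(4 \tau - 2 x) + e^{-32 \tau} \sin(8 \tau - 4 x)$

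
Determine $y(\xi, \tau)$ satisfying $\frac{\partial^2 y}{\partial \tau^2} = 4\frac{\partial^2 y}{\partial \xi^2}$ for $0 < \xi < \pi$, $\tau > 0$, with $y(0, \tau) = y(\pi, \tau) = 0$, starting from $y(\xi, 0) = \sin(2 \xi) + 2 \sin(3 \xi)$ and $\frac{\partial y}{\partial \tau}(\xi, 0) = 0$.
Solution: Separating variables: $y = \sum [A_n \cos(\omega_n \tau) + B_n \sin(\omega_n \tau)] \sin(n\xi)$, $\omega_n = 2n$. From ICs: $A_2=1, A_3=2$.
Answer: $y(\xi, \tau) = \sin(2 \xi) \cos(4 \tau) + 2 \sin(3 \xi) \cos(6 \tau)$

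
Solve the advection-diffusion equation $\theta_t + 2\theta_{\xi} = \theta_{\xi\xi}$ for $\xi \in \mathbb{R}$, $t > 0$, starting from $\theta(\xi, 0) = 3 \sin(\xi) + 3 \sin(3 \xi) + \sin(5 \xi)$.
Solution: Change to a moving frame: let $\eta = \xi - 2t$, $\sigma = t$ and write $\theta(\xi,t) = u(\eta,\sigma)$.
By the chain rule $\theta_t = u_{\sigma} - 2u_{\eta}$, $\theta_{\xi} = u_{\eta}$, $\theta_{\xi\xi} = u_{\eta\eta}$.
Then $\theta_t + 2\theta_{\xi} = u_{\sigma}$: the advection term cancels and the PDE becomes the heat equation $u_{\sigma} = u_{\eta\eta}$ on $\eta \in \mathbb{R}$.
Initial data: $u(\eta,0) = \theta(\eta,0) = 3 \sin(\eta) + 3 \sin(3 \eta) + \sin(5 \eta)$.
On $\eta \in \mathbb{R}$ each mode satisfies $(\sin(n\eta))'' = -n^2 \sin(n\eta)$, so $e^{-n^2\sigma} \sin(n\eta)$ solves the heat equation; by superposition $u(\eta,\sigma) = \sum c_n e^{-n^2\sigma} \sin(n\eta)$.
Reading off the coefficients: $c_1=3, c_3=3, c_5=1$, so $u(\eta,\sigma) = 3 e^{-\sigma} \sin(\eta) + 3 e^{-9 \sigma} \sin(3 \eta) + e^{-25 \sigma} \sin(5 \eta)$.
Substituting back $\eta = \xi - 2t$, $\sigma = t$: $\theta(\xi,t) = u(\xi - 2t, t)$.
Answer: $\theta(\xi, t) = 3 e^{-t} \sin(\xi - 2 t) + 3 e^{-9 t} \sin(3 \xi - 6 t) + e^{-25 t} \sin(5 \xi - 10 t)$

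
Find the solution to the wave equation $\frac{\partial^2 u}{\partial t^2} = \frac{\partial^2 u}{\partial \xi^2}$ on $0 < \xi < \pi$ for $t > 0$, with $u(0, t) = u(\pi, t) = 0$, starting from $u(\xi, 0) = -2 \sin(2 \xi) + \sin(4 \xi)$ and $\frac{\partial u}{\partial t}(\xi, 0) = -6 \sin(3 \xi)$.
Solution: Using separation of variables $u = X(\xi)T(t)$:
Eigenfunctions: $\sin(n\xi)$, $n = 1, 2, 3, \ldots$
General solution: $u(\xi, t) = \sum [A_n \cos(n t) + B_n \sin(n t)] \sin(n\xi)$
From $u(\xi,0) = -2 \sin(2 \xi) + \sin(4 \xi)$: $A_2=-2, A_4=1$. From $u_t(\xi,0) = -6 \sin(3 \xi)$, using $u_t(\xi,0) = \sum \omega_n B_n \sin(n\xi)$ with $\omega_n = n$: $B_3 = (-6)/3 = -2$.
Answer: $u(\xi, t) = -2 \sin(2 \xi) \cos(2 t) - 2 \sin(3 \xi) \sin(3 t) + \sin(4 \xi) \cos(4 t)$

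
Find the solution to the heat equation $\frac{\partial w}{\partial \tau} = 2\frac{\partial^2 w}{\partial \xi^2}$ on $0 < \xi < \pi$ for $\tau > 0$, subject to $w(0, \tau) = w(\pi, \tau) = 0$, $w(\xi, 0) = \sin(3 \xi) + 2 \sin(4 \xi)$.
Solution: Separating variables: $w = \sum c_n e^{-2n^2\tau} \sin(n\xi)$. From $w(\xi,0) = \sin(3 \xi) + 2 \sin(4 \xi)$: $c_3=1, c_4=2$.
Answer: $w(\xi, \tau) = e^{-18 \tau} \sin(3 \xi) + 2 e^{-32 \tau} \sin(4 \xi)$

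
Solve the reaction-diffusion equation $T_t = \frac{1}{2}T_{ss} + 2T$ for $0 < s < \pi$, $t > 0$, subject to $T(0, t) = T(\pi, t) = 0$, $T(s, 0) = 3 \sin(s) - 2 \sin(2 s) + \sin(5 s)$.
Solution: Substitute $T = e^{2t}u$, i.e. $u = e^{-2t}T$.
By the product rule, $T_t = e^{2t}(u_t + 2u)$, $T_{ss} = e^{2t}u_{ss}$.
Substituting into the PDE and dividing by $e^{2t}$: $u_t + 2u = \frac{1}{2}u_{ss} + 2u$.
The lower-order terms cancel, leaving the standard heat equation $u_t = \frac{1}{2}u_{ss}$.
Initial data for $u$: $u(s,0) = T(s,0) = 3 \sin(s) - 2 \sin(2 s) + \sin(5 s)$. The boundary conditions carry over: $u(0,t) = u(\pi,t) = 0$.
Solve for $u$:
  Using separation of variables $u = X(s)G(t)$:
  Eigenfunctions: $\sin(ns)$, $n = 1, 2, 3, \ldots$
  General solution: $u(s, t) = \sum c_n \sin(ns) e^{-n^2 t/2}$
  Matching $u(s,0) = 3 \sin(s) - 2 \sin(2 s) + \sin(5 s)$ term by term: $c_1=3, c_2=-2, c_5=1$.
Hence $u(s,t) = -2 e^{-2 t} \sin(2 s) + 3 e^{-t/2} \sin(s) + e^{-25 t/2} \sin(5 s)$.
Transform back: $T(s,t) = e^{2t}u(s,t)$.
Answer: $T(s, t) = 3 e^{3 t/2} \sin(s) - 2 \sin(2 s) + e^{-21 t/2} \sin(5 s)$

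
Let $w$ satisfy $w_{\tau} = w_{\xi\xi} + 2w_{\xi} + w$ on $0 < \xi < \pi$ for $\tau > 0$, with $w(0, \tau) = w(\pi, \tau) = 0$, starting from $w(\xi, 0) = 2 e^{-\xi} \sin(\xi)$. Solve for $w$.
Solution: Substitute $w = e^{-\xi}u$, i.e. $u = e^{\xi}w$.
By the product rule, $w_{\xi} = e^{-\xi}(u_{\xi} - u)$, $w_{\xi\xi} = e^{-\xi}(u_{\xi\xi} - 2u_{\xi} + u)$, $w_{\tau} = e^{-\xi}u_{\tau}$.
Substituting into the PDE and dividing by $e^{-\xi}$: $u_{\tau} = (u_{\xi\xi} - 2u_{\xi} + u) + 2(u_{\xi} - u) + u$.
The lower-order terms cancel, leaving the standard heat equation $u_{\tau} = u_{\xi\xi}$.
Initial data for $u$: $u(\xi,0) = e^{\xi}w(\xi,0) = 2 \sin(\xi)$. The boundary conditions carry over: $u(0,\tau) = u(\pi,\tau) = 0$.
Solve for $u$:
  Using separation of variables $u = X(\xi)T(\tau)$:
  Eigenfunctions: $\sin(n\xi)$, $n = 1, 2, 3, \ldots$
  General solution: $u(\xi, \tau) = \sum c_n \sin(n\xi) e^{-n^2 \tau}$
  Matching $u(\xi,0) = 2 \sin(\xi)$ term by term: $c_1=2$.
Hence $u(\xi,\tau) = 2 e^{-\tau} \sin(\xi)$.
Transform back: $w(\xi,\tau) = e^{-\xi}u(\xi,\tau)$.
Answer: $w(\xi, \tau) = 2 e^{-\tau} e^{-\xi} \sin(\xi)$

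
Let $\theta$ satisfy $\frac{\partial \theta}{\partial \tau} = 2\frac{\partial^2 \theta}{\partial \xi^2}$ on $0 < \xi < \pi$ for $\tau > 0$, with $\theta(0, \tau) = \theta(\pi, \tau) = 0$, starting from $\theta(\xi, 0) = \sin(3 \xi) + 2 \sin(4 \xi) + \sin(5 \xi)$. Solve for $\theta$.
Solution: Separating variables: $\theta = \sum c_n e^{-2n^2\tau} \sin(n\xi)$. From $\theta(\xi,0) = \sin(3 \xi) + 2 \sin(4 \xi) + \sin(5 \xi)$: $c_3=1, c_4=2, c_5=1$.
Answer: $\theta(\xi, \tau) = e^{-18 \tau} \sin(3 \xi) + 2 e^{-32 \tau} \sin(4 \xi) + e^{-50 \tau} \sin(5 \xi)$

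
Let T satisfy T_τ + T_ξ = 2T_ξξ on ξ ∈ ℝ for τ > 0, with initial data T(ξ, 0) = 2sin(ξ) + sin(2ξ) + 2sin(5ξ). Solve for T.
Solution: Moving frame: η = ξ - τ, σ = τ, T = u(η,σ), so T_τ = u_σ - u_η and T_ξξ = u_ηη.
Hence T_τ + T_ξ = u_σ and the PDE becomes the heat equation u_σ = 2u_ηη on η ∈ ℝ.
Initial data: u(η,0) = T(η,0) = 2sin(η) + sin(2η) + 2sin(5η). Each mode sin(nη) decays as exp(-2n²σ) on ℝ, so u(η,σ) = Σ c_n exp(-2n²σ) sin(nη) with c_1=2, c_2=1, c_5=2: u(η,σ) = 2exp(-2σ)sin(η) + exp(-8σ)sin(2η) + 2exp(-50σ)sin(5η).
Substituting back: T(ξ,τ) = u(ξ - τ, τ).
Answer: T(ξ, τ) = 2exp(-2τ)sin(ξ - τ) + exp(-8τ)sin(2ξ - 2τ) + 2exp(-50τ)sin(5ξ - 5τ)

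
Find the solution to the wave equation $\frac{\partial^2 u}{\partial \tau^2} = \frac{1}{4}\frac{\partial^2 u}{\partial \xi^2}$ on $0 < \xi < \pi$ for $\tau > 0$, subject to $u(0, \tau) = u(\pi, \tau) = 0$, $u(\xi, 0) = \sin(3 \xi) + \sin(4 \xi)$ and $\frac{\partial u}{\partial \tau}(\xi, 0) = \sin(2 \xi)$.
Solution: Separating variables: $u = \sum [A_n \cos(\omega_n \tau) + B_n \sin(\omega_n \tau)] \sin(n\xi)$, $\omega_n = n/2$. From ICs ($B_n$ = velocity coefficient / $\omega_n$): $A_3=1, A_4=1, B_2=1$.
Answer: $u(\xi, \tau) = \sin(\tau) \sin(2 \xi) + \sin(3 \xi) \cos(3 \tau/2) + \sin(4 \xi) \cos(2 \tau)$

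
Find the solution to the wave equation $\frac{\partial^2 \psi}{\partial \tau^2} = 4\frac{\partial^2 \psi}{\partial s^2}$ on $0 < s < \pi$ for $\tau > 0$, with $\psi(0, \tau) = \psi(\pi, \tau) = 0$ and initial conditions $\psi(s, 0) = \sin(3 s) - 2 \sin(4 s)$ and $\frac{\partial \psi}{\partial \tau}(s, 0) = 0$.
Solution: Using separation of variables $\psi = X(s)T(\tau)$:
Eigenfunctions: $\sin(ns)$, $n = 1, 2, 3, \ldots$
General solution: $\psi(s, \tau) = \sum [A_n \cos(2n \tau) + B_n \sin(2n \tau)] \sin(ns)$
From $\psi(s,0) = \sin(3 s) - 2 \sin(4 s)$: $A_3=1, A_4=-2$. From $\psi_{\tau}(s,0) = 0$: all $B_n = 0$.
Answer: $\psi(s, \tau) = \sin(3 s) \cos(6 \tau) - 2 \sin(4 s) \cos(8 \tau)$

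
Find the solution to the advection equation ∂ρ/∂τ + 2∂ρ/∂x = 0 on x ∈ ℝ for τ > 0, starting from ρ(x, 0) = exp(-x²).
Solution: By method of characteristics (waves move right with speed 2):
Along characteristics x - 2τ = const, ρ is constant, so ρ(x,τ) = f(x - 2τ) with f = ρ(·, 0).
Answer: ρ(x, τ) = exp(-(x - 2τ)²)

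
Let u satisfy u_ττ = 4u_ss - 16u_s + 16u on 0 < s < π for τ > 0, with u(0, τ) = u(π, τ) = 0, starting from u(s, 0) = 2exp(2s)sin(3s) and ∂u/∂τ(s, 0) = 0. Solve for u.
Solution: Substitute u = exp(2s)w.
Then u_s = exp(2s)(w_s + 2w), u_ss = exp(2s)(w_ss + 4w_s + 4w), u_ττ = exp(2s)w_ττ; substituting and dividing by exp(2s), the lower-order terms cancel: w_ττ = 4w_ss (standard wave equation).
Data for w: w(s,0) = exp(-2s)u(s,0) = 2sin(3s); w_τ(s,0) = exp(-2s)u_τ(s,0) = 0. The boundary conditions carry over: w(0,τ) = w(π,τ) = 0.
Separating variables: w = Σ [A_n cos(ω_n τ) + B_n sin(ω_n τ)] sin(ns), ω_n = 2n. From ICs: A_3=2.
So w(s,τ) = 2sin(3s)cos(6τ), and u(s,τ) = exp(2s)w(s,τ).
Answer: u(s, τ) = 2exp(2s)sin(3s)cos(6τ)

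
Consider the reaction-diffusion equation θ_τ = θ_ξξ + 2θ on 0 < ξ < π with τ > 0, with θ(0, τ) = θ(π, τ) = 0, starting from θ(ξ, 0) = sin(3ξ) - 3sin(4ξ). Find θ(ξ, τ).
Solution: Substitute θ = exp(2τ)u, i.e. u = exp(-2τ)θ.
By the product rule, θ_τ = exp(2τ)(u_τ + 2u), θ_ξξ = exp(2τ)u_ξξ.
Substituting into the PDE and dividing by exp(2τ): u_τ + 2u = u_ξξ + 2u.
The lower-order terms cancel, leaving the standard heat equation u_τ = u_ξξ.
Initial data for u: u(ξ,0) = θ(ξ,0) = sin(3ξ) - 3sin(4ξ). The boundary conditions carry over: u(0,τ) = u(π,τ) = 0.
Solve for u:
  Using separation of variables u = X(ξ)G(τ):
  Eigenfunctions: sin(nξ), n = 1, 2, 3, ...
  General solution: u(ξ, τ) = Σ c_n sin(nξ) exp(-n² τ)
  Matching u(ξ,0) = sin(3ξ) - 3sin(4ξ) term by term: c_3=1, c_4=-3.
Hence u(ξ,τ) = exp(-9τ)sin(3ξ) - 3exp(-16τ)sin(4ξ).
Transform back: θ(ξ,τ) = exp(2τ)u(ξ,τ).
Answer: θ(ξ, τ) = exp(-7τ)sin(3ξ) - 3exp(-14τ)sin(4ξ)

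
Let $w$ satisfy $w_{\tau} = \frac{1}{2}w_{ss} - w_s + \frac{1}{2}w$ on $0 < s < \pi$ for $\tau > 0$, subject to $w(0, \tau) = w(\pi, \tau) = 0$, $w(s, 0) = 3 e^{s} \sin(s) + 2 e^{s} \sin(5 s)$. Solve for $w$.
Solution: Substitute $w = e^{s}u$.
Then $w_s = e^{s}(u_s + u)$, $w_{ss} = e^{s}(u_{ss} + 2u_s + u)$, $w_{\tau} = e^{s}u_{\tau}$; substituting and dividing by $e^{s}$, the lower-order terms cancel: $u_{\tau} = \frac{1}{2}u_{ss}$ (standard heat equation).
Data for $u$: $u(s,0) = e^{-s}w(s,0) = 3 \sin(s) + 2 \sin(5 s)$. The boundary conditions carry over: $u(0,\tau) = u(\pi,\tau) = 0$.
Separating variables: $u = \sum c_n e^{-n^2\tau/2} \sin(ns)$. From $u(s,0) = 3 \sin(s) + 2 \sin(5 s)$: $c_1=3, c_5=2$.
So $u(s,\tau) = 3 e^{-\tau/2} \sin(s) + 2 e^{-25 \tau/2} \sin(5 s)$, and $w(s,\tau) = e^{s}u(s,\tau)$.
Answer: $w(s, \tau) = 3 e^{-\tau/2} e^{s} \sin(s) + 2 e^{-25 \tau/2} e^{s} \sin(5 s)$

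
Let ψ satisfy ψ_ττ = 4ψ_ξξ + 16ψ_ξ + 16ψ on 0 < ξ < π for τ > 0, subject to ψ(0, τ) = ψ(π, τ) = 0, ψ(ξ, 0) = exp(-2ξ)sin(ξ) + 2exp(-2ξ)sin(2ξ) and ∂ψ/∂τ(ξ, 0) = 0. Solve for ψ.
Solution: Substitute ψ = exp(-2ξ)u, i.e. u = exp(2ξ)ψ.
By the product rule, ψ_ξ = exp(-2ξ)(u_ξ - 2u), ψ_ξξ = exp(-2ξ)(u_ξξ - 4u_ξ + 4u), ψ_ττ = exp(-2ξ)u_ττ.
Substituting into the PDE and dividing by exp(-2ξ): u_ττ = 4(u_ξξ - 4u_ξ + 4u) + 16(u_ξ - 2u) + 16u.
The lower-order terms cancel, leaving the standard wave equation u_ττ = 4u_ξξ.
Initial data for u: u(ξ,0) = exp(2ξ)ψ(ξ,0) = sin(ξ) + 2sin(2ξ); u_τ(ξ,0) = exp(2ξ)ψ_τ(ξ,0) = 0. The boundary conditions carry over: u(0,τ) = u(π,τ) = 0.
Solve for u:
  Using separation of variables u = X(ξ)T(τ):
  Eigenfunctions: sin(nξ), n = 1, 2, 3, ...
  General solution: u(ξ, τ) = Σ [A_n cos(2n τ) + B_n sin(2n τ)] sin(nξ)
  From u(ξ,0) = sin(ξ) + 2sin(2ξ): A_1=1, A_2=2. From u_τ(ξ,0) = 0: all B_n = 0.
Hence u(ξ,τ) = sin(ξ)cos(2τ) + 2sin(2ξ)cos(4τ).
Transform back: ψ(ξ,τ) = exp(-2ξ)u(ξ,τ).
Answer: ψ(ξ, τ) = exp(-2ξ)sin(ξ)cos(2τ) + 2exp(-2ξ)sin(2ξ)cos(4τ)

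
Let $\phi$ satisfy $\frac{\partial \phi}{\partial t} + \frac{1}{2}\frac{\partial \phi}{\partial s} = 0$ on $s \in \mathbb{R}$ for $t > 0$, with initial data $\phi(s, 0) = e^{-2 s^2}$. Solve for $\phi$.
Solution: By characteristics ($ds/dt = 1/2$), $\phi(s,t) = f(s - \frac{1}{2}t)$ with $f = \phi( \cdot , 0)$.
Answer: $\phi(s, t) = e^{-2 (s - t/2)^2}$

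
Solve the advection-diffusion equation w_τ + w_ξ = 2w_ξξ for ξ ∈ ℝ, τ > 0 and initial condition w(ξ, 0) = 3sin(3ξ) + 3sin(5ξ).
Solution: Moving frame: η = ξ - τ, σ = τ, w = u(η,σ), so w_τ = u_σ - u_η and w_ξξ = u_ηη.
Hence w_τ + w_ξ = u_σ and the PDE becomes the heat equation u_σ = 2u_ηη on η ∈ ℝ.
Initial data: u(η,0) = w(η,0) = 3sin(3η) + 3sin(5η). Each mode sin(nη) decays as exp(-2n²σ) on ℝ, so u(η,σ) = Σ c_n exp(-2n²σ) sin(nη) with c_3=3, c_5=3: u(η,σ) = 3exp(-18σ)sin(3η) + 3exp(-50σ)sin(5η).
Substituting back: w(ξ,τ) = u(ξ - τ, τ).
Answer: w(ξ, τ) = 3exp(-18τ)sin(3ξ - 3τ) + 3exp(-50τ)sin(5ξ - 5τ)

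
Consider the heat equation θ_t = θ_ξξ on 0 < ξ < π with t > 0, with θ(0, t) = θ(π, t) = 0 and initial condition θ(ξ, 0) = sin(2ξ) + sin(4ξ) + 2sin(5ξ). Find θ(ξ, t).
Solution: Separating variables: θ = Σ c_n exp(-n²t) sin(nξ). From θ(ξ,0) = sin(2ξ) + sin(4ξ) + 2sin(5ξ): c_2=1, c_4=1, c_5=2.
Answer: θ(ξ, t) = exp(-4t)sin(2ξ) + exp(-16t)sin(4ξ) + 2exp(-25t)sin(5ξ)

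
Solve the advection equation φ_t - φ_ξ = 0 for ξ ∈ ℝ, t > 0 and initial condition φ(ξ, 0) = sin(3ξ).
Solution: By characteristics (dξ/dt = -1), φ(ξ,t) = f(ξ + t) with f = φ(·, 0).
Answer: φ(ξ, t) = sin(3t + 3ξ)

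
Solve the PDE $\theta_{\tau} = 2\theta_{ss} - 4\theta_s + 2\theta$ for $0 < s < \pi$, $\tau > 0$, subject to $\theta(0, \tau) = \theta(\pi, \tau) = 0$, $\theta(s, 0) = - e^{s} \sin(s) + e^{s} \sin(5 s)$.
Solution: Substitute $\theta = e^{s}u$.
Then $\theta_s = e^{s}(u_s + u)$, $\theta_{ss} = e^{s}(u_{ss} + 2u_s + u)$, $\theta_{\tau} = e^{s}u_{\tau}$; substituting and dividing by $e^{s}$, the lower-order terms cancel: $u_{\tau} = 2u_{ss}$ (standard heat equation).
Data for $u$: $u(s,0) = e^{-s}\theta(s,0) = - \sin(s) + \sin(5 s)$. The boundary conditions carry over: $u(0,\tau) = u(\pi,\tau) = 0$.
Separating variables: $u = \sum c_n e^{-2n^2\tau} \sin(ns)$. From $u(s,0) = - \sin(s) + \sin(5 s)$: $c_1=-1, c_5=1$.
So $u(s,\tau) = - e^{-2 \tau} \sin(s) + e^{-50 \tau} \sin(5 s)$, and $\theta(s,\tau) = e^{s}u(s,\tau)$.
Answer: $\theta(s, \tau) = - e^{-2 \tau} e^{s} \sin(s) + e^{-50 \tau} e^{s} \sin(5 s)$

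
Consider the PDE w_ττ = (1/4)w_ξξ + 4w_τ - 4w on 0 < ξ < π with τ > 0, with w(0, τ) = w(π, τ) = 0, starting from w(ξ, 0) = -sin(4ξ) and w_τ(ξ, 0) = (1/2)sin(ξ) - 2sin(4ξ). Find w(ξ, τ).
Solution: Substitute w = exp(2τ)u, i.e. u = exp(-2τ)w.
By the product rule, w_τ = exp(2τ)(u_τ + 2u), w_ττ = exp(2τ)(u_ττ + 4u_τ + 4u), w_ξξ = exp(2τ)u_ξξ.
Substituting into the PDE and dividing by exp(2τ): u_ττ + 4u_τ + 4u = (1/4)u_ξξ + 4(u_τ + 2u) - 4u.
The lower-order terms cancel, leaving the standard wave equation u_ττ = (1/4)u_ξξ.
Initial data for u: u(ξ,0) = w(ξ,0) = -sin(4ξ); u_τ(ξ,0) = w_τ(ξ,0) - 2w(ξ,0) = (1/2)sin(ξ). The boundary conditions carry over: u(0,τ) = u(π,τ) = 0.
Solve for u:
  Using separation of variables u = X(ξ)T(τ):
  Eigenfunctions: sin(nξ), n = 1, 2, 3, ...
  General solution: u(ξ, τ) = Σ [A_n cos(n τ/2) + B_n sin(n τ/2)] sin(nξ)
  From u(ξ,0) = -sin(4ξ): A_4=-1. From u_τ(ξ,0) = (1/2)sin(ξ), using u_τ(ξ,0) = Σ ω_n B_n sin(nξ) with ω_n = n/2: B_1 = (1/2)/(1/2) = 1.
Hence u(ξ,τ) = sin(ξ)sin(τ/2) - sin(4ξ)cos(2τ).
Transform back: w(ξ,τ) = exp(2τ)u(ξ,τ).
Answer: w(ξ, τ) = exp(2τ)sin(ξ)sin(τ/2) - exp(2τ)sin(4ξ)cos(2τ)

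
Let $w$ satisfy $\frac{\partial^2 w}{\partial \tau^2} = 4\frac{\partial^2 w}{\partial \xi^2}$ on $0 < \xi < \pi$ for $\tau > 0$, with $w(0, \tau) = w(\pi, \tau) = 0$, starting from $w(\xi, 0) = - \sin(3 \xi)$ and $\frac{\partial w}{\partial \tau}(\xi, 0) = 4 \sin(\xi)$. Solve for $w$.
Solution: Using separation of variables $w = X(\xi)T(\tau)$:
Eigenfunctions: $\sin(n\xi)$, $n = 1, 2, 3, \ldots$
General solution: $w(\xi, \tau) = \sum [A_n \cos(2n \tau) + B_n \sin(2n \tau)] \sin(n\xi)$
From $w(\xi,0) = - \sin(3 \xi)$: $A_3=-1$. From $w_{\tau}(\xi,0) = 4 \sin(\xi)$, using $w_{\tau}(\xi,0) = \sum \omega_n B_n \sin(n\xi)$ with $\omega_n = 2n$: $B_1 = 4/2 = 2$.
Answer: $w(\xi, \tau) = 2 \sin(2 \tau) \sin(\xi) -  \sin(3 \xi) \cos(6 \tau)$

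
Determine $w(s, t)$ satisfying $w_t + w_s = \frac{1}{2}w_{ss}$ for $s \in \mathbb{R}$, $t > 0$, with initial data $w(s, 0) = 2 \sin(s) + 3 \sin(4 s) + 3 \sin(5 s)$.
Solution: Change to a moving frame: let $\eta = s - t$, $\sigma = t$ and write $w(s,t) = u(\eta,\sigma)$.
By the chain rule $w_t = u_{\sigma} - u_{\eta}$, $w_s = u_{\eta}$, $w_{ss} = u_{\eta\eta}$.
Then $w_t + w_s = u_{\sigma}$: the advection term cancels and the PDE becomes the heat equation $u_{\sigma} = \frac{1}{2}u_{\eta\eta}$ on $\eta \in \mathbb{R}$.
Initial data: $u(\eta,0) = w(\eta,0) = 2 \sin(\eta) + 3 \sin(4 \eta) + 3 \sin(5 \eta)$.
On $\eta \in \mathbb{R}$ each mode satisfies $(\sin(n\eta))'' = -n^2 \sin(n\eta)$, so $e^{-n^2\sigma/2} \sin(n\eta)$ solves the heat equation; by superposition $u(\eta,\sigma) = \sum c_n e^{-n^2\sigma/2} \sin(n\eta)$.
Reading off the coefficients: $c_1=2, c_4=3, c_5=3$, so $u(\eta,\sigma) = 3 e^{-8 \sigma} \sin(4 \eta) + 2 e^{-\sigma/2} \sin(\eta) + 3 e^{-25 \sigma/2} \sin(5 \eta)$.
Substituting back $\eta = s - t$, $\sigma = t$: $w(s,t) = u(s - t, t)$.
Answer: $w(s, t) = 3 e^{-8 t} \sin(4 s - 4 t) + 2 e^{-t/2} \sin(s - t) + 3 e^{-25 t/2} \sin(5 s - 5 t)$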